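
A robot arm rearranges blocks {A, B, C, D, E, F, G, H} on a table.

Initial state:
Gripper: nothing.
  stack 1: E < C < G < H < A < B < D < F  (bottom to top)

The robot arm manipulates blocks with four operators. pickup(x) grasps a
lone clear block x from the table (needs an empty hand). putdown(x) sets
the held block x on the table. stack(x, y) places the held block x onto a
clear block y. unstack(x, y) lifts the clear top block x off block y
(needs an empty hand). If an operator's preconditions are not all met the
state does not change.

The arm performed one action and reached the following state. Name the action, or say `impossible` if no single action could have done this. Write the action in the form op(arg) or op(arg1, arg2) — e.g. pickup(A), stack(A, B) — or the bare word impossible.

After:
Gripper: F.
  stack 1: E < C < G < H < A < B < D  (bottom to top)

unstack(F, D)

target: towers=[E/C/G/H/A/B/D] holding=F
     unstack(F, D) → towers=[E/C/G/H/A/B/D] holding=F  ← match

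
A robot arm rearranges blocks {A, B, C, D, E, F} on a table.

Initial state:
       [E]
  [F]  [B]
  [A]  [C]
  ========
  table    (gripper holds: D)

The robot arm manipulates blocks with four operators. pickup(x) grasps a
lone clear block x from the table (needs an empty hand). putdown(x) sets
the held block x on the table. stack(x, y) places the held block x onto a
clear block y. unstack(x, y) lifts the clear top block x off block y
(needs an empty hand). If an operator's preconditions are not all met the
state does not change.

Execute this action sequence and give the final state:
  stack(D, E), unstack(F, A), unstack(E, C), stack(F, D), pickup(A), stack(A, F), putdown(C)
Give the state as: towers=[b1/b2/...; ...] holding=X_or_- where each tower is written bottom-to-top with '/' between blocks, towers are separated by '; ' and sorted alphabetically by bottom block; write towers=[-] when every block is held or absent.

step 1 (stack(D, E)): towers=[A/F; C/B/E/D] holding=-
step 2 (unstack(F, A)): towers=[A; C/B/E/D] holding=F
step 3 (unstack(E, C)) [no-op]: towers=[A; C/B/E/D] holding=F
step 4 (stack(F, D)): towers=[A; C/B/E/D/F] holding=-
step 5 (pickup(A)): towers=[C/B/E/D/F] holding=A
step 6 (stack(A, F)): towers=[C/B/E/D/F/A] holding=-
step 7 (putdown(C)) [no-op]: towers=[C/B/E/D/F/A] holding=-

towers=[C/B/E/D/F/A] holding=-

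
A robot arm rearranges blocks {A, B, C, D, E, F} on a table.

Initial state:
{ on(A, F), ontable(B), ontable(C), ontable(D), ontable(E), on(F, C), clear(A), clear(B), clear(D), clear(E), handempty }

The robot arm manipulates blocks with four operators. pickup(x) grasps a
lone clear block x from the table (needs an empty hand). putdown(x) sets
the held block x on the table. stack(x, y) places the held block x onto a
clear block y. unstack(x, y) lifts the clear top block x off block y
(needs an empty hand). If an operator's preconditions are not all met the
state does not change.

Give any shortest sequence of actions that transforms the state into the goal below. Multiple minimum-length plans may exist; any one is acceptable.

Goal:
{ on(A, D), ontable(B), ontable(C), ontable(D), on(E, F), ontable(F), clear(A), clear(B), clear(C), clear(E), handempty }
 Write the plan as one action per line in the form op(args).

step 1 (unstack(A, F)): towers=[B; C/F; D; E] holding=A
step 2 (stack(A, D)): towers=[B; C/F; D/A; E] holding=-
step 3 (unstack(F, C)): towers=[B; C; D/A; E] holding=F
step 4 (putdown(F)): towers=[B; C; D/A; E; F] holding=-
step 5 (pickup(E)): towers=[B; C; D/A; F] holding=E
step 6 (stack(E, F)): towers=[B; C; D/A; F/E] holding=-
goal check: towers=[B; C; D/A; F/E] holding=- — reached (length 6, optimal by BFS)

unstack(A, F)
stack(A, D)
unstack(F, C)
putdown(F)
pickup(E)
stack(E, F)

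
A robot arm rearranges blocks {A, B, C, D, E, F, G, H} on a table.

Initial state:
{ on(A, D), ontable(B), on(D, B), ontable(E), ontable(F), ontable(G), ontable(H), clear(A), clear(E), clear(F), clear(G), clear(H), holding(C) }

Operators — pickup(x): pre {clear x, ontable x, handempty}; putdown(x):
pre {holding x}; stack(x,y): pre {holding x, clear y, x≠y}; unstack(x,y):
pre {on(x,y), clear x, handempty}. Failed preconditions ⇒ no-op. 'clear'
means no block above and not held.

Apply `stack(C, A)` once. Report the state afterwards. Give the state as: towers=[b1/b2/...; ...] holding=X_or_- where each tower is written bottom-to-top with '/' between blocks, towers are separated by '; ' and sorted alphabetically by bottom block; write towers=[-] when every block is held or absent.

before: towers=[B/D/A; E; F; G; H] holding=C
pre[stack(C, A)]: holding(C) ok, clear(A) ok, C≠A ok
all met → apply stack(C, A)
after:  towers=[B/D/A/C; E; F; G; H] holding=-

towers=[B/D/A/C; E; F; G; H] holding=-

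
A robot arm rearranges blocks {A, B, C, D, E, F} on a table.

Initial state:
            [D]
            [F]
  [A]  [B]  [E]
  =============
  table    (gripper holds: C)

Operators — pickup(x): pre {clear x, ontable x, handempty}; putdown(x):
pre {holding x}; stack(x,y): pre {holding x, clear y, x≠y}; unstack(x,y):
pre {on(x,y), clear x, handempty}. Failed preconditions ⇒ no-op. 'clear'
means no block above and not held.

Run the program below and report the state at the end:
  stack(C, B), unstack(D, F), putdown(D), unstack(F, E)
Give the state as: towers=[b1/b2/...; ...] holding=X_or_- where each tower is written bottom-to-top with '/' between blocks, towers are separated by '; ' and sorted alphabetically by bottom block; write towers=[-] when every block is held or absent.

step 1 (stack(C, B)): towers=[A; B/C; E/F/D] holding=-
step 2 (unstack(D, F)): towers=[A; B/C; E/F] holding=D
step 3 (putdown(D)): towers=[A; B/C; D; E/F] holding=-
step 4 (unstack(F, E)): towers=[A; B/C; D; E] holding=F

towers=[A; B/C; D; E] holding=F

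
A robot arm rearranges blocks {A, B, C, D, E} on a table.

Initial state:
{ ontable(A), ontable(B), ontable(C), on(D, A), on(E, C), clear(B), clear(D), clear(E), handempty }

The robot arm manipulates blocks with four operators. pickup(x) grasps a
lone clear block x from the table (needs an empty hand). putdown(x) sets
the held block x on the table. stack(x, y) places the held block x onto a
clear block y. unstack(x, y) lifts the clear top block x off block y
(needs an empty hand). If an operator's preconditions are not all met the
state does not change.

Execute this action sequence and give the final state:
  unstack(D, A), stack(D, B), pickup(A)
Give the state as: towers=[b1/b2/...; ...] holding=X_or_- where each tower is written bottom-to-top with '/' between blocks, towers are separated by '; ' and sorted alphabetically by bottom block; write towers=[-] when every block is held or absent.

towers=[B/D; C/E] holding=A

step 1 (unstack(D, A)): towers=[A; B; C/E] holding=D
step 2 (stack(D, B)): towers=[A; B/D; C/E] holding=-
step 3 (pickup(A)): towers=[B/D; C/E] holding=A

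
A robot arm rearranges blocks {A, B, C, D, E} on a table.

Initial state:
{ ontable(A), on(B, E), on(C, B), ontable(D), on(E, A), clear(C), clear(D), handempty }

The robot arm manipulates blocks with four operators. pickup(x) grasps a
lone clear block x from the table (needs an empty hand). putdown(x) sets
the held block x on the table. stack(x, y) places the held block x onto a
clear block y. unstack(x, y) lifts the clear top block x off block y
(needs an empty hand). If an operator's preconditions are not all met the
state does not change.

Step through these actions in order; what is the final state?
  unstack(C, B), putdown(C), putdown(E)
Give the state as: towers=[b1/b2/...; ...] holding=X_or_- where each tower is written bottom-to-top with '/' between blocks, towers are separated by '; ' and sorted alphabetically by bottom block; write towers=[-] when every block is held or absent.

towers=[A/E/B; C; D] holding=-

step 1 (unstack(C, B)): towers=[A/E/B; D] holding=C
step 2 (putdown(C)): towers=[A/E/B; C; D] holding=-
step 3 (putdown(E)) [no-op]: towers=[A/E/B; C; D] holding=-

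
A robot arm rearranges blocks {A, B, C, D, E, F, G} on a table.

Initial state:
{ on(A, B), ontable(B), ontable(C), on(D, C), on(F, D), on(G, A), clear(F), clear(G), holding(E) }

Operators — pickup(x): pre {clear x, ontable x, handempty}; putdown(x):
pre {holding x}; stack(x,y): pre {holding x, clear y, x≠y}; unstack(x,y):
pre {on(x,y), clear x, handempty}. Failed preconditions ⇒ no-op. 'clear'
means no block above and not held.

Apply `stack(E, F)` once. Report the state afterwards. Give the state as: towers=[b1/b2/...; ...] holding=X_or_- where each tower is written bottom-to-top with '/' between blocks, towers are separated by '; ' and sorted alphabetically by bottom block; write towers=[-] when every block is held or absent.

towers=[B/A/G; C/D/F/E] holding=-

before: towers=[B/A/G; C/D/F] holding=E
pre[stack(E, F)]: holding(E) yes, clear(F) yes, E≠F yes
all met → apply stack(E, F)
after:  towers=[B/A/G; C/D/F/E] holding=-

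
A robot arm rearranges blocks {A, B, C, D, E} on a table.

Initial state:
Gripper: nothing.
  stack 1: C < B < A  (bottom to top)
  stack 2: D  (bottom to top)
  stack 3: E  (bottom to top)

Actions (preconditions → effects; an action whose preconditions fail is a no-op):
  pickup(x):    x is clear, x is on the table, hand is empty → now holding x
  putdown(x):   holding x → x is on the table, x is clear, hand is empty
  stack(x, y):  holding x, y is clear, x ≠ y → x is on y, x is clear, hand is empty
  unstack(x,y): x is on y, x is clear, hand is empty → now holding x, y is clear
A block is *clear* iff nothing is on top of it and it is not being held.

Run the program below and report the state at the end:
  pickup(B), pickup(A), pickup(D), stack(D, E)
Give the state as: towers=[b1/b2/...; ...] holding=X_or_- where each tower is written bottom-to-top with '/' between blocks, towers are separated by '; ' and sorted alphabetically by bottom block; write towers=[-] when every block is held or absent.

step 1 (pickup(B)) [no-op]: towers=[C/B/A; D; E] holding=-
step 2 (pickup(A)) [no-op]: towers=[C/B/A; D; E] holding=-
step 3 (pickup(D)): towers=[C/B/A; E] holding=D
step 4 (stack(D, E)): towers=[C/B/A; E/D] holding=-

towers=[C/B/A; E/D] holding=-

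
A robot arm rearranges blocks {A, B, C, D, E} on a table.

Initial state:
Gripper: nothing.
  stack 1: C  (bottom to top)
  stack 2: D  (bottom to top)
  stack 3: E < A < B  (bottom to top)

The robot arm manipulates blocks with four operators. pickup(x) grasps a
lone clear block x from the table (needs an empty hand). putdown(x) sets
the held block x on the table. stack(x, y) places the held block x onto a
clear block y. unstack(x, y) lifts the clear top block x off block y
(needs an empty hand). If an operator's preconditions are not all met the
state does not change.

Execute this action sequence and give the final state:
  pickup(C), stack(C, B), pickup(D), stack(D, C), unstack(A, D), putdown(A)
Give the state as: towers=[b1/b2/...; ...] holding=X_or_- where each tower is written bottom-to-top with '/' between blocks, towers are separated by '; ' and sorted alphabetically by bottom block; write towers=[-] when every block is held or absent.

towers=[E/A/B/C/D] holding=-

step 1 (pickup(C)): towers=[D; E/A/B] holding=C
step 2 (stack(C, B)): towers=[D; E/A/B/C] holding=-
step 3 (pickup(D)): towers=[E/A/B/C] holding=D
step 4 (stack(D, C)): towers=[E/A/B/C/D] holding=-
step 5 (unstack(A, D)) [no-op]: towers=[E/A/B/C/D] holding=-
step 6 (putdown(A)) [no-op]: towers=[E/A/B/C/D] holding=-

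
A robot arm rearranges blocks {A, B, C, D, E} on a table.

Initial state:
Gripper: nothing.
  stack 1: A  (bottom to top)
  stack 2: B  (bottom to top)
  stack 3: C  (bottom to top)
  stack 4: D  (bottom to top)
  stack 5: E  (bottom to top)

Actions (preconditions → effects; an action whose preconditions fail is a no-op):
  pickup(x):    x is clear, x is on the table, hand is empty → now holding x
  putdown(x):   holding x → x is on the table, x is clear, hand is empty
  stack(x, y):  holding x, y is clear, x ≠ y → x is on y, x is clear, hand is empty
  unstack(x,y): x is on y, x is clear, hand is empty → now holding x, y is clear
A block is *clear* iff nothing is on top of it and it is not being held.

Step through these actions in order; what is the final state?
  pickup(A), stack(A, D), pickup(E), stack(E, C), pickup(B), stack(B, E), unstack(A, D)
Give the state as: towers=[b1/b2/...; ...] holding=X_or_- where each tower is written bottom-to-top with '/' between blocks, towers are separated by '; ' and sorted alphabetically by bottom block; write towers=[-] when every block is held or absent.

towers=[C/E/B; D] holding=A

step 1 (pickup(A)): towers=[B; C; D; E] holding=A
step 2 (stack(A, D)): towers=[B; C; D/A; E] holding=-
step 3 (pickup(E)): towers=[B; C; D/A] holding=E
step 4 (stack(E, C)): towers=[B; C/E; D/A] holding=-
step 5 (pickup(B)): towers=[C/E; D/A] holding=B
step 6 (stack(B, E)): towers=[C/E/B; D/A] holding=-
step 7 (unstack(A, D)): towers=[C/E/B; D] holding=A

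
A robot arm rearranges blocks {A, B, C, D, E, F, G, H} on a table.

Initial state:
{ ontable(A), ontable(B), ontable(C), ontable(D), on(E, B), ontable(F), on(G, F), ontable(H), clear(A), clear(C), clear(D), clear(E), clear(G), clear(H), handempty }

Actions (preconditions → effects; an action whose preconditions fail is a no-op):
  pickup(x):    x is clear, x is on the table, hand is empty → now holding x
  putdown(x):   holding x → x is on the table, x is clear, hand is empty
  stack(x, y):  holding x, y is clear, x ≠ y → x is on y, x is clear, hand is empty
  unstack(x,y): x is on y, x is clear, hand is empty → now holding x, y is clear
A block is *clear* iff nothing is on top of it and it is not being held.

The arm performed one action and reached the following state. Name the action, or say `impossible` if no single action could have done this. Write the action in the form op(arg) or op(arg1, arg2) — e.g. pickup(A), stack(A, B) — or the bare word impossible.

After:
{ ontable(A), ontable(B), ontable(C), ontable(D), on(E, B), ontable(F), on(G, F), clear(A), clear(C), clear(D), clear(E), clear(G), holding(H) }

pickup(H)

target: towers=[A; B/E; C; D; F/G] holding=H
     unstack(G, F) → towers=[A; B/E; C; D; F; H] holding=G
         pickup(A) → towers=[B/E; C; D; F/G; H] holding=A
     unstack(E, B) → towers=[A; B; C; D; F/G; H] holding=E
         pickup(H) → towers=[A; B/E; C; D; F/G] holding=H  ← match
         pickup(D) → towers=[A; B/E; C; F/G; H] holding=D
         pickup(C) → towers=[A; B/E; D; F/G; H] holding=C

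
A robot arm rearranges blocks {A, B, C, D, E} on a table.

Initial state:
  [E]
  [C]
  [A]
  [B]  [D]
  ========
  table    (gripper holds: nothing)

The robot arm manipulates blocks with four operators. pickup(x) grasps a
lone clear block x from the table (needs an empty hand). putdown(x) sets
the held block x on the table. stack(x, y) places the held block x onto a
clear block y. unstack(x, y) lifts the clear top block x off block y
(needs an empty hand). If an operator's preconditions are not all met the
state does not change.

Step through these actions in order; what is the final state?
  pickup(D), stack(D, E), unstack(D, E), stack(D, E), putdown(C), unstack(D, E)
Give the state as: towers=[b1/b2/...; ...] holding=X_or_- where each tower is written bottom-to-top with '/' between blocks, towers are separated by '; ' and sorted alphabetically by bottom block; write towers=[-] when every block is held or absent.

towers=[B/A/C/E] holding=D

step 1 (pickup(D)): towers=[B/A/C/E] holding=D
step 2 (stack(D, E)): towers=[B/A/C/E/D] holding=-
step 3 (unstack(D, E)): towers=[B/A/C/E] holding=D
step 4 (stack(D, E)): towers=[B/A/C/E/D] holding=-
step 5 (putdown(C)) [no-op]: towers=[B/A/C/E/D] holding=-
step 6 (unstack(D, E)): towers=[B/A/C/E] holding=D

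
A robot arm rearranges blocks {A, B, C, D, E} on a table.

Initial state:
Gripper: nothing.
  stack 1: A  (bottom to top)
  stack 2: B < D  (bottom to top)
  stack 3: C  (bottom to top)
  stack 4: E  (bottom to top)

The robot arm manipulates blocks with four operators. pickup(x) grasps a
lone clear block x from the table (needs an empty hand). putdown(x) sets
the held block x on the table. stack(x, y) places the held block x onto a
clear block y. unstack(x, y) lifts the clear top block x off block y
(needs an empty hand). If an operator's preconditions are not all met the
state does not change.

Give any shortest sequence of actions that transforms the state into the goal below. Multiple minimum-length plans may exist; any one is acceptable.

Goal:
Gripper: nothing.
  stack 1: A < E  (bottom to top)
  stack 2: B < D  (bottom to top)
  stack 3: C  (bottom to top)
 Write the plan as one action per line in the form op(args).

pickup(E)
stack(E, A)

step 1 (pickup(E)): towers=[A; B/D; C] holding=E
step 2 (stack(E, A)): towers=[A/E; B/D; C] holding=-
goal check: towers=[A/E; B/D; C] holding=- — reached (length 2, optimal by BFS)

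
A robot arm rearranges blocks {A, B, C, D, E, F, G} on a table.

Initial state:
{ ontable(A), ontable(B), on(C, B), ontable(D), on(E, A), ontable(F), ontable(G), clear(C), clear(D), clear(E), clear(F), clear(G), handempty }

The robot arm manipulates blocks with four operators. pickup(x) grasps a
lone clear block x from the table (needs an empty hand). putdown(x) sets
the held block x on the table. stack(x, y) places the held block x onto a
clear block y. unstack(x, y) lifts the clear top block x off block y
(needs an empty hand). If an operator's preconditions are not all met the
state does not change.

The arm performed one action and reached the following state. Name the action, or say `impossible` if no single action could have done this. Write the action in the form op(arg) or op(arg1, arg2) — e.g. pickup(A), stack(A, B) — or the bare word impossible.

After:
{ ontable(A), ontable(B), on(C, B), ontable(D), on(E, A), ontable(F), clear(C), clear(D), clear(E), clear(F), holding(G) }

target: towers=[A/E; B/C; D; F] holding=G
         pickup(F) → towers=[A/E; B/C; D; G] holding=F
         pickup(G) → towers=[A/E; B/C; D; F] holding=G  ← match
         pickup(D) → towers=[A/E; B/C; F; G] holding=D
     unstack(E, A) → towers=[A; B/C; D; F; G] holding=E
     unstack(C, B) → towers=[A/E; B; D; F; G] holding=C

pickup(G)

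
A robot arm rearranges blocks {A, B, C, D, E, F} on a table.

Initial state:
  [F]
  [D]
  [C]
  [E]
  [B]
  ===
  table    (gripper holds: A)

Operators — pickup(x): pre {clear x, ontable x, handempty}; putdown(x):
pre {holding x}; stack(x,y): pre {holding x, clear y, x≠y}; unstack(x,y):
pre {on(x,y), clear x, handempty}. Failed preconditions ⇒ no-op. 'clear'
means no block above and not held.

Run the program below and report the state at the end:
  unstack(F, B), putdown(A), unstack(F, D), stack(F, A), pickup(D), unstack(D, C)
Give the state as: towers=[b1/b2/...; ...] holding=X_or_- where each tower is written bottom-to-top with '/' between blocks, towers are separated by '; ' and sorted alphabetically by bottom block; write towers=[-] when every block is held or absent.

step 1 (unstack(F, B)) [no-op]: towers=[B/E/C/D/F] holding=A
step 2 (putdown(A)): towers=[A; B/E/C/D/F] holding=-
step 3 (unstack(F, D)): towers=[A; B/E/C/D] holding=F
step 4 (stack(F, A)): towers=[A/F; B/E/C/D] holding=-
step 5 (pickup(D)) [no-op]: towers=[A/F; B/E/C/D] holding=-
step 6 (unstack(D, C)): towers=[A/F; B/E/C] holding=D

towers=[A/F; B/E/C] holding=D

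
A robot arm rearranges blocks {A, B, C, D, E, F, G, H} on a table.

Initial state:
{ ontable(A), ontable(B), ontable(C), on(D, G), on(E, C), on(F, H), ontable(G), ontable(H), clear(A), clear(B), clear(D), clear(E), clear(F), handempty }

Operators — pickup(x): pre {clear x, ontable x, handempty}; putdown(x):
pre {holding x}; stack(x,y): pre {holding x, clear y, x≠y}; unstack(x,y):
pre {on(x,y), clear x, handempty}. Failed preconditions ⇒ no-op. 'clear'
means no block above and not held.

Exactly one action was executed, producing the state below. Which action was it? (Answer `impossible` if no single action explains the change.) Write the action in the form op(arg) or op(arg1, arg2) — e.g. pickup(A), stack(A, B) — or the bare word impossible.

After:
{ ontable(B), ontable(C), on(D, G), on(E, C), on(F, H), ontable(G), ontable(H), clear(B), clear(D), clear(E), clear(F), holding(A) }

pickup(A)

target: towers=[B; C/E; G/D; H/F] holding=A
         pickup(A) → towers=[B; C/E; G/D; H/F] holding=A  ← match
     unstack(E, C) → towers=[A; B; C; G/D; H/F] holding=E
         pickup(B) → towers=[A; C/E; G/D; H/F] holding=B
     unstack(F, H) → towers=[A; B; C/E; G/D; H] holding=F
     unstack(D, G) → towers=[A; B; C/E; G; H/F] holding=D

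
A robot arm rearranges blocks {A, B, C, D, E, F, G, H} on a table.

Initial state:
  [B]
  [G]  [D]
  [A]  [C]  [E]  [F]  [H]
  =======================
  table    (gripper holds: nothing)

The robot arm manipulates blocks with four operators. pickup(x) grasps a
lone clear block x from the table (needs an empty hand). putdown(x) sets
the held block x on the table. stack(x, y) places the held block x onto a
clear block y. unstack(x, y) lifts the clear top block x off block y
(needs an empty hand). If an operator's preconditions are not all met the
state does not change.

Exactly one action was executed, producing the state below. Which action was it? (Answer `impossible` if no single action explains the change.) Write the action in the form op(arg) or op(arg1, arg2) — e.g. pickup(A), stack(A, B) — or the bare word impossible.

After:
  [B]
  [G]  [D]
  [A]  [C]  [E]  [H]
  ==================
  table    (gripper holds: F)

target: towers=[A/G/B; C/D; E; H] holding=F
         pickup(E) → towers=[A/G/B; C/D; F; H] holding=E
         pickup(H) → towers=[A/G/B; C/D; E; F] holding=H
     unstack(B, G) → towers=[A/G; C/D; E; F; H] holding=B
         pickup(F) → towers=[A/G/B; C/D; E; H] holding=F  ← match
     unstack(D, C) → towers=[A/G/B; C; E; F; H] holding=D

pickup(F)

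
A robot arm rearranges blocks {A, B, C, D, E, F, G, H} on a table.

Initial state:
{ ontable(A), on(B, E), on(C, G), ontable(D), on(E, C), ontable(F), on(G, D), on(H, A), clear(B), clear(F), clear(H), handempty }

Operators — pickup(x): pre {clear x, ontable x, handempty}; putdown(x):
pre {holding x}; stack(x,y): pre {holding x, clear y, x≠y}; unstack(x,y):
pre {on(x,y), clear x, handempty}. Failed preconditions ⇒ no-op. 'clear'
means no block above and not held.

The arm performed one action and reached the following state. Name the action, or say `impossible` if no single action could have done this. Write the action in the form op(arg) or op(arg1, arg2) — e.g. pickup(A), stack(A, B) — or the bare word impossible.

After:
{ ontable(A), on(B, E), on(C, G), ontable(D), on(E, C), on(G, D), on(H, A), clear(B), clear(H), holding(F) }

pickup(F)

target: towers=[A/H; D/G/C/E/B] holding=F
     unstack(H, A) → towers=[A; D/G/C/E/B; F] holding=H
     unstack(B, E) → towers=[A/H; D/G/C/E; F] holding=B
         pickup(F) → towers=[A/H; D/G/C/E/B] holding=F  ← match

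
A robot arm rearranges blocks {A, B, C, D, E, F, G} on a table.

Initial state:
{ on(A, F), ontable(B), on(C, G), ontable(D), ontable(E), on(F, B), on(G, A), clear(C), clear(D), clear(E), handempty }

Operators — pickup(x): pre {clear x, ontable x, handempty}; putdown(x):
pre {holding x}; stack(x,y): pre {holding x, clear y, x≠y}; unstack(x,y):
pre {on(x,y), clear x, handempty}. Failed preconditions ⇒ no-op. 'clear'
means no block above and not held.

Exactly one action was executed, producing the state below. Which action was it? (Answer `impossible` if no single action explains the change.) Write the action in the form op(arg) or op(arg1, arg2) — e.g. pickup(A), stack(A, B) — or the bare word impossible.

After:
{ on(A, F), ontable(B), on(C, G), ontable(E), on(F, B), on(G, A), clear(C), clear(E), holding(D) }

pickup(D)

target: towers=[B/F/A/G/C; E] holding=D
         pickup(D) → towers=[B/F/A/G/C; E] holding=D  ← match
         pickup(E) → towers=[B/F/A/G/C; D] holding=E
     unstack(C, G) → towers=[B/F/A/G; D; E] holding=C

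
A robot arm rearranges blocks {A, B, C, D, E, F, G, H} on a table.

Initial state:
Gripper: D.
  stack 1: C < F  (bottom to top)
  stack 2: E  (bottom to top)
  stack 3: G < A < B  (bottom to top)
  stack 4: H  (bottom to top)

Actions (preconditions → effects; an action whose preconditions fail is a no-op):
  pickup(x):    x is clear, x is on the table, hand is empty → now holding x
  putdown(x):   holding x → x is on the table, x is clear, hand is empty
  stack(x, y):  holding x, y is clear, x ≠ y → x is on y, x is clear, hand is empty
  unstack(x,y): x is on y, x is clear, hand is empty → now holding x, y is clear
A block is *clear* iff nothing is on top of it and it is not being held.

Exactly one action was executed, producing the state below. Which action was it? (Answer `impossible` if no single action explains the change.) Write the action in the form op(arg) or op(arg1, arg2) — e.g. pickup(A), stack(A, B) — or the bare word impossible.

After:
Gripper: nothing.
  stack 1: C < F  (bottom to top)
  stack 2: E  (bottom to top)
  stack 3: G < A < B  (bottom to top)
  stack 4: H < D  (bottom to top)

stack(D, H)

target: towers=[C/F; E; G/A/B; H/D] holding=-
        putdown(D) → towers=[C/F; D; E; G/A/B; H] holding=-
       stack(D, E) → towers=[C/F; E/D; G/A/B; H] holding=-
       stack(D, H) → towers=[C/F; E; G/A/B; H/D] holding=-  ← match
       stack(D, B) → towers=[C/F; E; G/A/B/D; H] holding=-
       stack(D, F) → towers=[C/F/D; E; G/A/B; H] holding=-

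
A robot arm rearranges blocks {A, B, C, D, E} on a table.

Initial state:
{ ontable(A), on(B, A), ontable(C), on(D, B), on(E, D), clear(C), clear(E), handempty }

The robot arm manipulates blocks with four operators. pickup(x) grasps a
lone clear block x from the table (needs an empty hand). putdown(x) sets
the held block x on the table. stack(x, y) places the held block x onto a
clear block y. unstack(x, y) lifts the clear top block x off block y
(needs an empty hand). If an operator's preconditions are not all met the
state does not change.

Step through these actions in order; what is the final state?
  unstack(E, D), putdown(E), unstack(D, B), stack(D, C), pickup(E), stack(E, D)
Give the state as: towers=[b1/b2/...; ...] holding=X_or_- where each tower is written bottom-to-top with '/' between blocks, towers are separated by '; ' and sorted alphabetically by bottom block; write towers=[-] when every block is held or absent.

towers=[A/B; C/D/E] holding=-

step 1 (unstack(E, D)): towers=[A/B/D; C] holding=E
step 2 (putdown(E)): towers=[A/B/D; C; E] holding=-
step 3 (unstack(D, B)): towers=[A/B; C; E] holding=D
step 4 (stack(D, C)): towers=[A/B; C/D; E] holding=-
step 5 (pickup(E)): towers=[A/B; C/D] holding=E
step 6 (stack(E, D)): towers=[A/B; C/D/E] holding=-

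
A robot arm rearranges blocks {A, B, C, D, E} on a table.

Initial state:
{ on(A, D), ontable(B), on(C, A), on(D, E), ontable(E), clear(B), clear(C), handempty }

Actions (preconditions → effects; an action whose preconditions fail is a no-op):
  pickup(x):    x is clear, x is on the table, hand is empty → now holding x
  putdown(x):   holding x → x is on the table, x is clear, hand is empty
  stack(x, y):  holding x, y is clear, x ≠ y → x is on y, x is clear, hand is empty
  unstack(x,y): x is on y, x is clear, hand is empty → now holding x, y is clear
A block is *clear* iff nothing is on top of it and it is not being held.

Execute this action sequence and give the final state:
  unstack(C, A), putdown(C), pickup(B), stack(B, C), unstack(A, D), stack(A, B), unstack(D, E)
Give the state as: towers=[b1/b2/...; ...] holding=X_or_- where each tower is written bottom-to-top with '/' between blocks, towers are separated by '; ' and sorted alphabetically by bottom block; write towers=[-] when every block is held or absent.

towers=[C/B/A; E] holding=D

step 1 (unstack(C, A)): towers=[B; E/D/A] holding=C
step 2 (putdown(C)): towers=[B; C; E/D/A] holding=-
step 3 (pickup(B)): towers=[C; E/D/A] holding=B
step 4 (stack(B, C)): towers=[C/B; E/D/A] holding=-
step 5 (unstack(A, D)): towers=[C/B; E/D] holding=A
step 6 (stack(A, B)): towers=[C/B/A; E/D] holding=-
step 7 (unstack(D, E)): towers=[C/B/A; E] holding=D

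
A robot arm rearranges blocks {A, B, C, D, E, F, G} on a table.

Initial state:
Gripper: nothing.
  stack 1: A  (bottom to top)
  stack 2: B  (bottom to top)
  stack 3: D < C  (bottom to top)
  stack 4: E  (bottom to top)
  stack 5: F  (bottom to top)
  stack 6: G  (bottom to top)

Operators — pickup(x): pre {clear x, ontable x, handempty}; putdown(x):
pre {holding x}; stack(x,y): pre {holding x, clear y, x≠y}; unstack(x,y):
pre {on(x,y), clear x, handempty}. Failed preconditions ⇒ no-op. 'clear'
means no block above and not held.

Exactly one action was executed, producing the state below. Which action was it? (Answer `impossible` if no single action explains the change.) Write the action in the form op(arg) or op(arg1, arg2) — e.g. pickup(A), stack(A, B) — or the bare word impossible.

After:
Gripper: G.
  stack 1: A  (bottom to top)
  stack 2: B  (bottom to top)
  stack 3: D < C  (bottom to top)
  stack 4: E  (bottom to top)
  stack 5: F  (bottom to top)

target: towers=[A; B; D/C; E; F] holding=G
         pickup(B) → towers=[A; D/C; E; F; G] holding=B
         pickup(F) → towers=[A; B; D/C; E; G] holding=F
         pickup(G) → towers=[A; B; D/C; E; F] holding=G  ← match
         pickup(A) → towers=[B; D/C; E; F; G] holding=A
         pickup(E) → towers=[A; B; D/C; F; G] holding=E
     unstack(C, D) → towers=[A; B; D; E; F; G] holding=C

pickup(G)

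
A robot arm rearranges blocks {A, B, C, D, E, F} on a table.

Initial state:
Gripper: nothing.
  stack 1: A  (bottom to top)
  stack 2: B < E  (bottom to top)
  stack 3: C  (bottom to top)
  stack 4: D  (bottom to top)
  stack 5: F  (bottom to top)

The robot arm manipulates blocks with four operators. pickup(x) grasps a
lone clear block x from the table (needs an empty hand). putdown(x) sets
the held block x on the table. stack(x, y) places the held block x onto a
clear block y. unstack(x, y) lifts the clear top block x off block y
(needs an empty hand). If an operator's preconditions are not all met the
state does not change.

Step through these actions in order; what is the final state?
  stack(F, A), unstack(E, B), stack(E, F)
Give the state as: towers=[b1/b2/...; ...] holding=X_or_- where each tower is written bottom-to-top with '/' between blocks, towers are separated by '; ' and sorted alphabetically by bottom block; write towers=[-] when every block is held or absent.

towers=[A; B; C; D; F/E] holding=-

step 1 (stack(F, A)) [no-op]: towers=[A; B/E; C; D; F] holding=-
step 2 (unstack(E, B)): towers=[A; B; C; D; F] holding=E
step 3 (stack(E, F)): towers=[A; B; C; D; F/E] holding=-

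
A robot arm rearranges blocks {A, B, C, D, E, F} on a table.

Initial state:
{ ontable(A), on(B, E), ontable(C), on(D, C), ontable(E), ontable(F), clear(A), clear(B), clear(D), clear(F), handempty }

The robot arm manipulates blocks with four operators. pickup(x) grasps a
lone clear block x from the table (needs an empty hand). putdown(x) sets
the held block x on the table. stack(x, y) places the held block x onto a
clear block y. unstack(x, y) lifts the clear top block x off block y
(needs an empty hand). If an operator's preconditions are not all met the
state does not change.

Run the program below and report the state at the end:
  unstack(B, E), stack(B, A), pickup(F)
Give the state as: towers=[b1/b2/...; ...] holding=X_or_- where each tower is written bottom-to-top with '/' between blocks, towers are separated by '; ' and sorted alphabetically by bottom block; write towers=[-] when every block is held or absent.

step 1 (unstack(B, E)): towers=[A; C/D; E; F] holding=B
step 2 (stack(B, A)): towers=[A/B; C/D; E; F] holding=-
step 3 (pickup(F)): towers=[A/B; C/D; E] holding=F

towers=[A/B; C/D; E] holding=F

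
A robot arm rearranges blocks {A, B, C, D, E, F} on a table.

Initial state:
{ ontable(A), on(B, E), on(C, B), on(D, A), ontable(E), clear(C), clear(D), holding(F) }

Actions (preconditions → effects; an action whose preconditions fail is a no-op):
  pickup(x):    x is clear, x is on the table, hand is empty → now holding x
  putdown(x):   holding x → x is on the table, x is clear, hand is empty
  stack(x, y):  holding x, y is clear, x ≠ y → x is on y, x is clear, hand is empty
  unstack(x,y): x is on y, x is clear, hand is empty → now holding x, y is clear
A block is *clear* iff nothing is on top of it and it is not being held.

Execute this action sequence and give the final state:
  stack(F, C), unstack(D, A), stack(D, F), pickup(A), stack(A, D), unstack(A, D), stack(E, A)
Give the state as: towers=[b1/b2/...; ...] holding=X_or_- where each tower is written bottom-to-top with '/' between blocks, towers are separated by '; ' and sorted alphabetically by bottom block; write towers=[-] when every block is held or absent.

step 1 (stack(F, C)): towers=[A/D; E/B/C/F] holding=-
step 2 (unstack(D, A)): towers=[A; E/B/C/F] holding=D
step 3 (stack(D, F)): towers=[A; E/B/C/F/D] holding=-
step 4 (pickup(A)): towers=[E/B/C/F/D] holding=A
step 5 (stack(A, D)): towers=[E/B/C/F/D/A] holding=-
step 6 (unstack(A, D)): towers=[E/B/C/F/D] holding=A
step 7 (stack(E, A)) [no-op]: towers=[E/B/C/F/D] holding=A

towers=[E/B/C/F/D] holding=A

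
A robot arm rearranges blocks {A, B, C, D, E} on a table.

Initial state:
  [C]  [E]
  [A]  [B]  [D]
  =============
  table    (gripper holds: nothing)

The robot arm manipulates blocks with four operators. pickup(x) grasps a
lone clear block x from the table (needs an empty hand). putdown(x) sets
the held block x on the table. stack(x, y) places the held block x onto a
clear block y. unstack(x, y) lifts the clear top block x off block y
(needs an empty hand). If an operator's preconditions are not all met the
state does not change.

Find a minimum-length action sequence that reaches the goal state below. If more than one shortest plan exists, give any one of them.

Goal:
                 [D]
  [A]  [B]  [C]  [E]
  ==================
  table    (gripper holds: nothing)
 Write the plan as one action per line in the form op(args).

step 1 (unstack(E, B)): towers=[A/C; B; D] holding=E
step 2 (putdown(E)): towers=[A/C; B; D; E] holding=-
step 3 (pickup(D)): towers=[A/C; B; E] holding=D
step 4 (stack(D, E)): towers=[A/C; B; E/D] holding=-
step 5 (unstack(C, A)): towers=[A; B; E/D] holding=C
step 6 (putdown(C)): towers=[A; B; C; E/D] holding=-
goal check: towers=[A; B; C; E/D] holding=- — reached (length 6, optimal by BFS)

unstack(E, B)
putdown(E)
pickup(D)
stack(D, E)
unstack(C, A)
putdown(C)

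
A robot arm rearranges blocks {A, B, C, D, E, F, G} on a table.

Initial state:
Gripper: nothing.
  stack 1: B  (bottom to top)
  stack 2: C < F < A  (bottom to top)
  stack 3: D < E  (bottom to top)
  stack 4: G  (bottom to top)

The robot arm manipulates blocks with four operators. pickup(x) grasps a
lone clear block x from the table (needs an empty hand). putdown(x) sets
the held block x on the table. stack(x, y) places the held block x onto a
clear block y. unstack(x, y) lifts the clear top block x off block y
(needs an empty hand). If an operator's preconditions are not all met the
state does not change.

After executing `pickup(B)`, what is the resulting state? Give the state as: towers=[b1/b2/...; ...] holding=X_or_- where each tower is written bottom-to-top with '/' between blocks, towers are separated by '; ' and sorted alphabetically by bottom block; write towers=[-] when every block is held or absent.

towers=[C/F/A; D/E; G] holding=B

before: towers=[B; C/F/A; D/E; G] holding=-
pre[pickup(B)]: clear(B) ok, ontable(B) ok, handempty ok
all met → apply pickup(B)
after:  towers=[C/F/A; D/E; G] holding=B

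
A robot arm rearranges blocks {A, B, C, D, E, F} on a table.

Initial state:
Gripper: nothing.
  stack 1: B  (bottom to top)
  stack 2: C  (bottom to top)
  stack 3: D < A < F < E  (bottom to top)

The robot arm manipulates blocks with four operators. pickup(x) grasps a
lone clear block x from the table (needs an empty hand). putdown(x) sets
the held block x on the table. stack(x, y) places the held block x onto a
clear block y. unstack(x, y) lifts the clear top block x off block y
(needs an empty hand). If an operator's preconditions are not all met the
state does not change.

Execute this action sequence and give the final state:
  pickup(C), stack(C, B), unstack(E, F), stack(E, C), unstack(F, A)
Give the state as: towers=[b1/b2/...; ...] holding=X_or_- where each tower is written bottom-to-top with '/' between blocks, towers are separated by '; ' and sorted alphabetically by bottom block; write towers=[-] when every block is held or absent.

towers=[B/C/E; D/A] holding=F

step 1 (pickup(C)): towers=[B; D/A/F/E] holding=C
step 2 (stack(C, B)): towers=[B/C; D/A/F/E] holding=-
step 3 (unstack(E, F)): towers=[B/C; D/A/F] holding=E
step 4 (stack(E, C)): towers=[B/C/E; D/A/F] holding=-
step 5 (unstack(F, A)): towers=[B/C/E; D/A] holding=F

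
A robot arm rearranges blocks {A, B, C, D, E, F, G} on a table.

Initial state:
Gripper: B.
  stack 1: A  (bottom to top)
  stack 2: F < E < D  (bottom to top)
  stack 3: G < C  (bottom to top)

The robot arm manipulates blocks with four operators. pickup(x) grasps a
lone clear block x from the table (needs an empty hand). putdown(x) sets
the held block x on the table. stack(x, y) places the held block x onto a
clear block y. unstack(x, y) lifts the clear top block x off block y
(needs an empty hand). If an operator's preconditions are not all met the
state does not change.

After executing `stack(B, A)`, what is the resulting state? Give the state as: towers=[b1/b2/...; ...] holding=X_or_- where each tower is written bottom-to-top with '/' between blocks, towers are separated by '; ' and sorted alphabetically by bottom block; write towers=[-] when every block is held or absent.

before: towers=[A; F/E/D; G/C] holding=B
pre[stack(B, A)]: holding(B) ✓, clear(A) ✓, B≠A ✓
all met → apply stack(B, A)
after:  towers=[A/B; F/E/D; G/C] holding=-

towers=[A/B; F/E/D; G/C] holding=-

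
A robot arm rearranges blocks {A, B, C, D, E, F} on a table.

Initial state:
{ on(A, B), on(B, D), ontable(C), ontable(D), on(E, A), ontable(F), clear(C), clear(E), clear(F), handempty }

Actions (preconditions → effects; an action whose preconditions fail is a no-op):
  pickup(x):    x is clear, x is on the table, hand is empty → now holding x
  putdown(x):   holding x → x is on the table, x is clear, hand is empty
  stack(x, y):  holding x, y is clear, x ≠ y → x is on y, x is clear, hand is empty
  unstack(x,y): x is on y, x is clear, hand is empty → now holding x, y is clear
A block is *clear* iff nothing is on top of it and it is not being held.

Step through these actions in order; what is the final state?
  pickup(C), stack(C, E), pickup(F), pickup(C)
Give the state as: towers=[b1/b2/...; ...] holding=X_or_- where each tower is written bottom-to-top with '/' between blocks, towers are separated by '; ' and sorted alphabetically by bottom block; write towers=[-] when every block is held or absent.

step 1 (pickup(C)): towers=[D/B/A/E; F] holding=C
step 2 (stack(C, E)): towers=[D/B/A/E/C; F] holding=-
step 3 (pickup(F)): towers=[D/B/A/E/C] holding=F
step 4 (pickup(C)) [no-op]: towers=[D/B/A/E/C] holding=F

towers=[D/B/A/E/C] holding=F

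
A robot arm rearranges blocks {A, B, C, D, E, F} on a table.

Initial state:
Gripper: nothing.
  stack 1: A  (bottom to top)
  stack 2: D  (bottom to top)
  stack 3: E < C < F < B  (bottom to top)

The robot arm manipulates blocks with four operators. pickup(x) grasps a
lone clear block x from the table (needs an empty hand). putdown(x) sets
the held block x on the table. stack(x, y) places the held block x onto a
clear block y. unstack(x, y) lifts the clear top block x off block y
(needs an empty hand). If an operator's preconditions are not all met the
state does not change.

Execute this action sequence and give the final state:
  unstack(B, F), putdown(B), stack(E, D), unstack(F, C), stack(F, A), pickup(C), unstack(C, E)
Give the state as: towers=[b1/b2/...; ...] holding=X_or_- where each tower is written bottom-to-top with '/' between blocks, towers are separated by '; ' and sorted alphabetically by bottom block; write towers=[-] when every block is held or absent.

towers=[A/F; B; D; E] holding=C

step 1 (unstack(B, F)): towers=[A; D; E/C/F] holding=B
step 2 (putdown(B)): towers=[A; B; D; E/C/F] holding=-
step 3 (stack(E, D)) [no-op]: towers=[A; B; D; E/C/F] holding=-
step 4 (unstack(F, C)): towers=[A; B; D; E/C] holding=F
step 5 (stack(F, A)): towers=[A/F; B; D; E/C] holding=-
step 6 (pickup(C)) [no-op]: towers=[A/F; B; D; E/C] holding=-
step 7 (unstack(C, E)): towers=[A/F; B; D; E] holding=C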